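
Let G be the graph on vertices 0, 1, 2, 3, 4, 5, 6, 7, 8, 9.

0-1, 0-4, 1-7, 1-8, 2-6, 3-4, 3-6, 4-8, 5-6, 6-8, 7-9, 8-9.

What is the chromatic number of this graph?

1 and 8 are adjacent, so at least 2 colors are needed.
2 colors suffice: color a → {0, 2, 3, 5, 7, 8}; color b → {1, 4, 6, 9}. Each edge has distinct colors on its endpoints.

2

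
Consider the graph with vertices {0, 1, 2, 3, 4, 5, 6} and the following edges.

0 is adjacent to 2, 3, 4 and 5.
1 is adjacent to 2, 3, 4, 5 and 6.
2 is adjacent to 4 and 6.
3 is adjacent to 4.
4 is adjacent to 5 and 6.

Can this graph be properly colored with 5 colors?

The chromatic number is 4. 1, 2, 4, 6 are pairwise adjacent (a clique of size 4), so at least 4 colors are needed.
4 colors suffice: color a → {4}; color b → {0, 1}; color c → {2, 3, 5}; color d → {6}.
Since 5 ≥ 4, a proper 5-coloring certainly exists.

Yes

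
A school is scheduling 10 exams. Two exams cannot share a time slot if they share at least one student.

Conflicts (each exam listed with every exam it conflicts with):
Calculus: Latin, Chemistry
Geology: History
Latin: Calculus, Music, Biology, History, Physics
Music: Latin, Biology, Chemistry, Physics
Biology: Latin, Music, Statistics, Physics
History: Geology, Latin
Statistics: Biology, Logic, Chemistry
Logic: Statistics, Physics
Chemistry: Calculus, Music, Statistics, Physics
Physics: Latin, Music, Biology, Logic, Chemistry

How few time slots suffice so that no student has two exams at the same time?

4

Latin, Music, Biology, Physics pairwise conflict, so at least 4 time slots are needed.
4 time slots suffice: time slot 1 → {Calculus, History, Statistics, Physics}; time slot 2 → {Geology, Latin, Logic, Chemistry}; time slot 3 → {Music}; time slot 4 → {Biology}. Each listed conflict is separated.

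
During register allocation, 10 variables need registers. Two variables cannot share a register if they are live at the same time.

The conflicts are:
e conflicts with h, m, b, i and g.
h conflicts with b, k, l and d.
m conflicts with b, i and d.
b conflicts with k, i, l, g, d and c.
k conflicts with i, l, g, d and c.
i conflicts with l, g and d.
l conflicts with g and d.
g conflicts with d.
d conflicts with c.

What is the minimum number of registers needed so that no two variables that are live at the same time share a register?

b, k, i, l, g, d all conflict with each other, so at least 6 registers are needed.
6 registers suffice: register 1 → {b}; register 2 → {e, d}; register 3 → {m, k}; register 4 → {h, i, c}; register 5 → {l}; register 6 → {g}. Every pair that conflicts lands in different registers.

6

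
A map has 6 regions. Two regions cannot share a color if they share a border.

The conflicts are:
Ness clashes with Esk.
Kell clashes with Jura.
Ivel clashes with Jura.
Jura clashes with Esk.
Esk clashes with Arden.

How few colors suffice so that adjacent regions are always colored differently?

Ness and Esk conflict, so at least 2 colors are needed.
One proper 2-coloring: Ness=2, Kell=1, Ivel=1, Jura=2, Esk=1, Arden=2. No two conflicting regions share a color.

2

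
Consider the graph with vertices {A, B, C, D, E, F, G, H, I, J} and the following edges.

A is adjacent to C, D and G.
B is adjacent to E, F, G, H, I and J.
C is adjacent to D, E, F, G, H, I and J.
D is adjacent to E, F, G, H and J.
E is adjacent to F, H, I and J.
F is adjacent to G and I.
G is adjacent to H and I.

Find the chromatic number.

4

C, D, G, H are mutually adjacent (a clique of size 4), so at least 4 colors are needed.
A valid assignment using 4 colors: A=4, B=1, C=1, D=3, E=2, F=4, G=2, H=4, I=3, J=4. Each edge has distinct colors on its endpoints.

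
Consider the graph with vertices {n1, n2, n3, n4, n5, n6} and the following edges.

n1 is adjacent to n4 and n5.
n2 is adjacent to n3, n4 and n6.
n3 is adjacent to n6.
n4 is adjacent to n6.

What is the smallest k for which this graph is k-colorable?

n2, n3, n6 form a triangle, so at least 3 colors are needed.
3 colors suffice: n1=1, n2=1, n3=3, n4=3, n5=2, n6=2. Each edge has distinct colors on its endpoints.

3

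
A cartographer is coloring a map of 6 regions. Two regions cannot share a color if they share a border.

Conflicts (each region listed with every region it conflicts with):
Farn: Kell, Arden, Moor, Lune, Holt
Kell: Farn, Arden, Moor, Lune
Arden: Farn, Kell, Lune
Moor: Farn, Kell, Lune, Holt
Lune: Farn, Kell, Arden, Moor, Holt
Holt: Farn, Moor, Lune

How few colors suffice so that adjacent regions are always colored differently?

4

Farn, Moor, Lune, Holt pairwise conflict, so at least 4 colors are needed.
4 colors suffice: color 1 → {Farn}; color 2 → {Lune}; color 3 → {Arden, Moor}; color 4 → {Kell, Holt}. Each listed conflict is separated.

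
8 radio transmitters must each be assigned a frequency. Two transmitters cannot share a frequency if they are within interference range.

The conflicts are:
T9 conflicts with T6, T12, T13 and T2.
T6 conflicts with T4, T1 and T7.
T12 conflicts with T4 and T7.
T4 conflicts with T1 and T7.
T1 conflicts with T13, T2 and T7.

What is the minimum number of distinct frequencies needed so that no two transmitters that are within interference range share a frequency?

4

T6, T4, T1, T7 are mutually in conflict, so at least 4 frequencies are needed.
4 frequencies suffice: frequency 1 → {T9, T1}; frequency 2 → {T4, T13, T2}; frequency 3 → {T6, T12}; frequency 4 → {T7}. No two conflicting transmitters share a frequency.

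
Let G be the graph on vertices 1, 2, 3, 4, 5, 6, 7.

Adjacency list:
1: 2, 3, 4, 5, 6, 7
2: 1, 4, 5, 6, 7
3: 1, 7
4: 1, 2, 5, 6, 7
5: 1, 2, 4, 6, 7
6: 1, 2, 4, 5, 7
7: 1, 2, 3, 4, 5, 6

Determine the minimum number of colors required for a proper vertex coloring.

1, 2, 4, 5, 6, 7 are mutually adjacent (a clique of size 6), so at least 6 colors are needed.
6 colors suffice: 1=red, 2=yellow, 3=green, 4=purple, 5=green, 6=orange, 7=blue. Every edge joins two different colors.

6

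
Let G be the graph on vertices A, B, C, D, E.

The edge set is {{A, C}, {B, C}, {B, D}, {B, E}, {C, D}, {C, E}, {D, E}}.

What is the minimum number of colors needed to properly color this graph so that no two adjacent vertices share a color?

4

B, C, D, E are mutually adjacent (a clique of size 4), so at least 4 colors are needed.
One proper 4-coloring: A=2, B=4, C=1, D=3, E=2. No two adjacent vertices share a color.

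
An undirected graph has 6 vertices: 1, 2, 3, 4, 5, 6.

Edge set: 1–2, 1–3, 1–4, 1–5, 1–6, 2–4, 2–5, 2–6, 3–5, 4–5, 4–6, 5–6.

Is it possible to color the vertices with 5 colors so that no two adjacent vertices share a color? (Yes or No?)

The chromatic number is 5. 1, 2, 4, 5, 6 are pairwise adjacent (a clique of size 5), so at least 5 colors are needed.
5 colors suffice: color a → {1}; color b → {5}; color c → {3, 6}; color d → {2}; color e → {4}.
That is already a proper 5-coloring.

Yes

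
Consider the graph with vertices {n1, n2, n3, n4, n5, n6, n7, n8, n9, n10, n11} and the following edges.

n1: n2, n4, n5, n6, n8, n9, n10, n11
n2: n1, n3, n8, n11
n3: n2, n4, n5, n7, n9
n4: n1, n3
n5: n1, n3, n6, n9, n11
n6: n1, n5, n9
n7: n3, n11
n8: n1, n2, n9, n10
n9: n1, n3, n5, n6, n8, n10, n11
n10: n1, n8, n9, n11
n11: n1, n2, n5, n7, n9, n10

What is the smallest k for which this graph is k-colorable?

4

n1, n5, n6, n9 are pairwise adjacent (a clique of size 4), so at least 4 colors are needed.
4 colors suffice: n1=R, n2=B, n3=R, n4=B, n5=Y, n6=G, n7=B, n8=G, n9=B, n10=Y, n11=G. Every edge joins two different colors.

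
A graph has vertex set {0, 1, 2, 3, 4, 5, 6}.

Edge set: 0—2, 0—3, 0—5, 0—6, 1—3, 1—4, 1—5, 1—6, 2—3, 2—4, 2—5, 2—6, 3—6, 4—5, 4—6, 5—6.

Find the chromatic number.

4

2, 4, 5, 6 are pairwise adjacent (a clique of size 4), so at least 4 colors are needed.
4 colors suffice: 0=d, 1=b, 2=b, 3=c, 4=d, 5=c, 6=a. Every edge joins two different colors.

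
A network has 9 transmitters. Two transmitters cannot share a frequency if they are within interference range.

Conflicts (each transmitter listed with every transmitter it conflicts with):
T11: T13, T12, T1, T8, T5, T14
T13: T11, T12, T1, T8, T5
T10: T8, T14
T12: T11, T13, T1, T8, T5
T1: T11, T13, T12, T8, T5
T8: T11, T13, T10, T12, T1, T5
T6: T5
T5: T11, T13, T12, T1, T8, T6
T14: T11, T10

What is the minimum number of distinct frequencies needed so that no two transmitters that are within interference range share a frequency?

6

T11, T13, T12, T1, T8, T5 pairwise conflict, so at least 6 frequencies are needed.
6 frequencies suffice: T11=2, T13=6, T10=2, T12=5, T1=4, T8=3, T6=2, T5=1, T14=1. No two conflicting transmitters share a frequency.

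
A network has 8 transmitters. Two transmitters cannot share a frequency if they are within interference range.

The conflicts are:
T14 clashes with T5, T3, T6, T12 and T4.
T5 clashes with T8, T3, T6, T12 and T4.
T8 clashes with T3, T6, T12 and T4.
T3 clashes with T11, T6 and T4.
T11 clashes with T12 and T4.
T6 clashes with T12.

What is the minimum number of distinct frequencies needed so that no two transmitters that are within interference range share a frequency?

4

T14, T5, T3, T6 are mutually in conflict, so at least 4 frequencies are needed.
4 frequencies suffice: frequency 1 → {T3, T12}; frequency 2 → {T5, T11}; frequency 3 → {T6, T4}; frequency 4 → {T14, T8}. Each listed conflict is separated.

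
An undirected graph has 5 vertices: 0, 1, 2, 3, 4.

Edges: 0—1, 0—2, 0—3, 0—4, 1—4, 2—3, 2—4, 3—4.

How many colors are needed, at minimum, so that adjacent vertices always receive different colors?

0, 2, 3, 4 are pairwise adjacent (a clique of size 4), so at least 4 colors are needed.
4 colors suffice: color red → {0}; color blue → {4}; color green → {1, 2}; color yellow → {3}. No two adjacent vertices share a color.

4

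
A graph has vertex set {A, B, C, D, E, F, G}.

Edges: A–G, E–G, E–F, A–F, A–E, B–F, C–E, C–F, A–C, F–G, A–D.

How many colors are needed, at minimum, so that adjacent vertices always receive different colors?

4

A, C, E, F are pairwise adjacent (a clique of size 4), so at least 4 colors are needed.
4 colors suffice: color 1 → {A, B}; color 2 → {D, F}; color 3 → {E}; color 4 → {C, G}. Each edge has distinct colors on its endpoints.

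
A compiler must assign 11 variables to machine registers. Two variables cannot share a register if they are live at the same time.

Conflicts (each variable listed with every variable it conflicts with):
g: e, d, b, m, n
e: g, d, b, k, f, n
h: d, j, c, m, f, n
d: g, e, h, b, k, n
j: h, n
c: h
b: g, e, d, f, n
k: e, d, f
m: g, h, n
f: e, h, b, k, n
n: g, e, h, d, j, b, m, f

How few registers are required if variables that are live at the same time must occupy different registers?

5

g, e, d, b, n pairwise conflict, so at least 5 registers are needed.
Using 5 registers: g=4, e=3, h=3, d=2, j=2, c=1, b=5, k=1, m=2, f=2, n=1. Each listed conflict is separated.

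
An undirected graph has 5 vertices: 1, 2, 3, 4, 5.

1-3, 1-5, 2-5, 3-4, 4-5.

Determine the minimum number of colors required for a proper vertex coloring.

1 and 3 are adjacent, so at least 2 colors are needed.
2 colors suffice: color a → {3, 5}; color b → {1, 2, 4}. No two adjacent vertices share a color.

2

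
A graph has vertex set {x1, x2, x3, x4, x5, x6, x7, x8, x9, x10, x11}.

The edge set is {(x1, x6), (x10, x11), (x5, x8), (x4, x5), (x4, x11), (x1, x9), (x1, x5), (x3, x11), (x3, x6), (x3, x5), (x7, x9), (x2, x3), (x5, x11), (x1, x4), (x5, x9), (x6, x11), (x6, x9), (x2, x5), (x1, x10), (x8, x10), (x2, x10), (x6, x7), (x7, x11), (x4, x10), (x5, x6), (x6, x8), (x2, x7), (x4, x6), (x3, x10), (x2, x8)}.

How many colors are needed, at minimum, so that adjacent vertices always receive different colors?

x1, x4, x5, x6 form a clique, so at least 4 colors are needed.
4 colors suffice: color 1 → {x5, x7, x10}; color 2 → {x2, x6}; color 3 → {x1, x8, x11}; color 4 → {x3, x4, x9}. Every edge joins two different colors.

4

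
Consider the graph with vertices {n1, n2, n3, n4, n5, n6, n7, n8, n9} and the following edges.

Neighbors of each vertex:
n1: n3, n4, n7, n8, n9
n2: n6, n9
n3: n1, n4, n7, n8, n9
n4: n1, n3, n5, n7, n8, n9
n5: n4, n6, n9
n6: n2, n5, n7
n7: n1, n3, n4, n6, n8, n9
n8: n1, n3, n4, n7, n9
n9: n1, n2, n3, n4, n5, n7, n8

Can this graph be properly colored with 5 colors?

No

n1, n3, n4, n7, n8, n9 are mutually adjacent (a clique of size 6), so at least 6 colors are needed.
So 5 colors are not enough.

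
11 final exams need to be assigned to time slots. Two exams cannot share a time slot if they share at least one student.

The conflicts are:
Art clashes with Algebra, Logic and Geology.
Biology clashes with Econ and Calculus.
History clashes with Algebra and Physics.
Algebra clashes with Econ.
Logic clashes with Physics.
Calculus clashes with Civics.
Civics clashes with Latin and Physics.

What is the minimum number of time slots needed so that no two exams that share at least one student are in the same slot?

The cycle Algebra-History-Physics-Logic-Art-Algebra has odd length 5, so it cannot be 2-colored; at least 3 time slots are needed.
3 time slots suffice: time slot 1 → {Biology, Algebra, Latin, Physics, Geology}; time slot 2 → {Art, History, Econ, Civics}; time slot 3 → {Logic, Calculus}. No two conflicting exams share a time slot.

3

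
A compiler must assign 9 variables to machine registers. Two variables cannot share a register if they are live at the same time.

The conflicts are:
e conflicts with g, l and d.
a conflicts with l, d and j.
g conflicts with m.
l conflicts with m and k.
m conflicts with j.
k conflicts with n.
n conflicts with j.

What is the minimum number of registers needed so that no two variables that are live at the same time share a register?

3

The cycle k-l-m-j-n-k has odd length 5, so it cannot be 2-colored; at least 3 registers are needed.
3 registers suffice: register 1 → {g, l, d, j}; register 2 → {e, a, m, k}; register 3 → {n}. Each listed conflict is separated.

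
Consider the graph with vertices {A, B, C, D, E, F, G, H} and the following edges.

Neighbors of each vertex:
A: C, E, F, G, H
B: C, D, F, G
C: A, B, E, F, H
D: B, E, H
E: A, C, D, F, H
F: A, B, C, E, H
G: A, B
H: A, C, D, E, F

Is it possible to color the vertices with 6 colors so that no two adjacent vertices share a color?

Yes

The chromatic number is 5. A, C, E, F, H form a clique, so at least 5 colors are needed.
5 colors suffice: A=1, B=1, C=4, D=3, E=5, F=3, G=2, H=2.
Since 6 ≥ 5, a proper 6-coloring certainly exists.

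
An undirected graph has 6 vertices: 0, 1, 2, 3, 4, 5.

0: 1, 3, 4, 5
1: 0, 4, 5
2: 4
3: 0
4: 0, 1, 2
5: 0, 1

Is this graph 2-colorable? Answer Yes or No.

No

0, 1, 4 form a triangle, so at least 3 colors are needed.
So 2 colors are not enough.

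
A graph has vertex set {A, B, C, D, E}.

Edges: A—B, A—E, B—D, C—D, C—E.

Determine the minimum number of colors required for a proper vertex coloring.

3

The cycle C-D-B-A-E-C has odd length 5, so it cannot be 2-colored; at least 3 colors are needed.
A valid assignment using 3 colors: A=blue, B=red, C=red, D=blue, E=green. No two adjacent vertices share a color.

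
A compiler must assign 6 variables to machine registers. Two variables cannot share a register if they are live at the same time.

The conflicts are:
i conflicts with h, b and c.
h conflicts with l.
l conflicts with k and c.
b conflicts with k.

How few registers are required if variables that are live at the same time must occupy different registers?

3

The cycle l-k-b-i-h-l has odd length 5, so it cannot be 2-colored; at least 3 registers are needed.
3 registers suffice: i=1, h=2, l=1, b=2, k=3, c=2. Each listed conflict is separated.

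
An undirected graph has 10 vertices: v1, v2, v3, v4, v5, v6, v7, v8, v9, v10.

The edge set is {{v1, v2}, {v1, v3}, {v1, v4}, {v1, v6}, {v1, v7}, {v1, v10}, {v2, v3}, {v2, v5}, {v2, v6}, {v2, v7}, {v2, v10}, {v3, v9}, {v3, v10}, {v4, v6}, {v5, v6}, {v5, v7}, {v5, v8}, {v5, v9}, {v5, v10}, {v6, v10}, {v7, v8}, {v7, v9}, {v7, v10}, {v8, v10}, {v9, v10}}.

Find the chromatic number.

v1, v2, v6, v10 are mutually adjacent (a clique of size 4), so at least 4 colors are needed.
4 colors suffice: v1=3, v2=2, v3=4, v4=1, v5=3, v6=4, v7=4, v8=2, v9=2, v10=1. Each edge has distinct colors on its endpoints.

4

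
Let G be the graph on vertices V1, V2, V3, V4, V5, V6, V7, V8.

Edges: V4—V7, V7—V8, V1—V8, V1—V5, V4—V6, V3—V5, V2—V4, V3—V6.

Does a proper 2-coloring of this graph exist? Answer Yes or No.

No

The cycle V3-V6-V4-V7-V8-V1-V5-V3 has odd length 7, so it cannot be 2-colored; at least 3 colors are needed.
So 2 colors are not enough.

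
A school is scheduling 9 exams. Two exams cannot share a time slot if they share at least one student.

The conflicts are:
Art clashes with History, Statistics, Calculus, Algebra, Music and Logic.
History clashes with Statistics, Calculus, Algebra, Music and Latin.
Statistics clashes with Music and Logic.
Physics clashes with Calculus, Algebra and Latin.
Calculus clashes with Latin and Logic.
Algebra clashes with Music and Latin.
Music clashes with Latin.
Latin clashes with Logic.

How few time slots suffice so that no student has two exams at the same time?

4

Art, History, Statistics, Music pairwise conflict, so at least 4 time slots are needed.
Using 4 time slots: Art=2, History=1, Statistics=4, Physics=1, Calculus=3, Algebra=4, Music=3, Latin=2, Logic=1. Every pair that conflicts lands in different time slots.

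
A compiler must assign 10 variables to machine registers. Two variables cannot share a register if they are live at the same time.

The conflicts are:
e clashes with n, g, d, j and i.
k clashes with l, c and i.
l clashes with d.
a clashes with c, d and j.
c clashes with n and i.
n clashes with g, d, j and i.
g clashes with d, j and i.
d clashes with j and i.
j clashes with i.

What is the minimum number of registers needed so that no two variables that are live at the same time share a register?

e, n, g, d, j, i all conflict with each other, so at least 6 registers are needed.
6 registers suffice: register 1 → {c, d}; register 2 → {l, a, i}; register 3 → {k, n}; register 4 → {j}; register 5 → {g}; register 6 → {e}. No two conflicting variables share a register.

6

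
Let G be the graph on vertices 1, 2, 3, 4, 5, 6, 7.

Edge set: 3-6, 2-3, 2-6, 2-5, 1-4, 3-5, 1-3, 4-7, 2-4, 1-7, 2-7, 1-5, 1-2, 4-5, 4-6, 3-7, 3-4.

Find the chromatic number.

1, 2, 3, 4, 7 are pairwise adjacent (a clique of size 5), so at least 5 colors are needed.
One proper 5-coloring: 1=d, 2=b, 3=a, 4=c, 5=e, 6=d, 7=e. No two adjacent vertices share a color.

5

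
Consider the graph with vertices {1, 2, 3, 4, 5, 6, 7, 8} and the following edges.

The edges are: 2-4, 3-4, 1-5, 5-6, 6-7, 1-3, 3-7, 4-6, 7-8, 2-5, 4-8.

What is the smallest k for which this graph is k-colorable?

The cycle 4-6-5-1-3-4 has odd length 5, so it cannot be 2-colored; at least 3 colors are needed.
3 colors suffice: color red → {4, 5, 7}; color blue → {2, 3, 6, 8}; color green → {1}. Each edge has distinct colors on its endpoints.

3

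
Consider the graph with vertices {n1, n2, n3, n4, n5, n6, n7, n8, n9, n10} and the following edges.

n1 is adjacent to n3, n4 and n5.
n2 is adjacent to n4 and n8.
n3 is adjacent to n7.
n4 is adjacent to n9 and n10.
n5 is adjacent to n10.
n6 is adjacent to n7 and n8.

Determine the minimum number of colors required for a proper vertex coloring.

The cycle n6-n7-n3-n1-n4-n2-n8-n6 has odd length 7, so it cannot be 2-colored; at least 3 colors are needed.
3 colors suffice: color 1 → {n4, n5, n7, n8}; color 2 → {n1, n2, n6, n9, n10}; color 3 → {n3}. Every edge joins two different colors.

3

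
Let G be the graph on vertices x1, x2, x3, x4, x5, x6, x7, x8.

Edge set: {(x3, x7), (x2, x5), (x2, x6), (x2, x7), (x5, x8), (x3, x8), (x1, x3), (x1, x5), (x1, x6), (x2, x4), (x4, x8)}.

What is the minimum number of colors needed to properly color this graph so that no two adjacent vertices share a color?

The cycle x3-x1-x6-x2-x7-x3 has odd length 5, so it cannot be 2-colored; at least 3 colors are needed.
3 colors suffice: color 1 → {x1, x2, x8}; color 2 → {x3, x4, x5, x6}; color 3 → {x7}. Every edge joins two different colors.

3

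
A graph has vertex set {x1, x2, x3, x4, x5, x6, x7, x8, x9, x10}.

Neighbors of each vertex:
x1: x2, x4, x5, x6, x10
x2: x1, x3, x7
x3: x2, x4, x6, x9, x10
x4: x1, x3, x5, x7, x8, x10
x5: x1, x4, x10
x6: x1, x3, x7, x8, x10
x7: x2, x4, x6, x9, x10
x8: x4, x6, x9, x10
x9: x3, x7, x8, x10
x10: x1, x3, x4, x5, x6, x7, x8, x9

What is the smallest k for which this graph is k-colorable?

x1, x4, x5, x10 are mutually adjacent (a clique of size 4), so at least 4 colors are needed.
4 colors suffice: color 1 → {x2, x10}; color 2 → {x4, x6, x9}; color 3 → {x1, x3, x7, x8}; color 4 → {x5}. Each edge has distinct colors on its endpoints.

4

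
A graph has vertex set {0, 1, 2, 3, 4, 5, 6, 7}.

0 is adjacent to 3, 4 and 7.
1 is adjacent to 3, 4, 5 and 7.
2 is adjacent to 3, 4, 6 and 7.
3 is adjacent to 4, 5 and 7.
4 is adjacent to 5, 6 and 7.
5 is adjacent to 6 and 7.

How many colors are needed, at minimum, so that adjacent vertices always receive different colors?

5

1, 3, 4, 5, 7 are pairwise adjacent (a clique of size 5), so at least 5 colors are needed.
A valid assignment using 5 colors: 0=yellow, 1=purple, 2=yellow, 3=blue, 4=red, 5=yellow, 6=blue, 7=green. Every edge joins two different colors.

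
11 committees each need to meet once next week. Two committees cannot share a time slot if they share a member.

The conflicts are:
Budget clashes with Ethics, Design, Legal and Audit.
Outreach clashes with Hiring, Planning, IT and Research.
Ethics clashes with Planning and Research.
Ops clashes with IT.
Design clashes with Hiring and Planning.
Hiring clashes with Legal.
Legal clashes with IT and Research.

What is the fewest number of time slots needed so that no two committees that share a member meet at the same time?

2

Ops and IT conflict, so at least 2 time slots are needed.
2 time slots suffice: time slot 1 → {Budget, Hiring, Planning, IT, Research}; time slot 2 → {Outreach, Ethics, Ops, Design, Legal, Audit}. Each listed conflict is separated.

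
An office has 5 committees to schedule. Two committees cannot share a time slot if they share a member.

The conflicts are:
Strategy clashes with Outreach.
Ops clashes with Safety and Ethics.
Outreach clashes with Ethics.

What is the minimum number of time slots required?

2

Ops and Safety conflict, so at least 2 time slots are needed.
2 time slots suffice: time slot 1 → {Ops, Outreach}; time slot 2 → {Strategy, Safety, Ethics}. No two conflicting committees share a time slot.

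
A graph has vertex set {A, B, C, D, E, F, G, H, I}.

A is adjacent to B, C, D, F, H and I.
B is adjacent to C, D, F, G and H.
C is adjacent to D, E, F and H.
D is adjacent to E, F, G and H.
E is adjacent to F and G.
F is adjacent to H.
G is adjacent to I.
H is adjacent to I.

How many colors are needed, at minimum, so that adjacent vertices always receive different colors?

6

A, B, C, D, F, H are pairwise adjacent (a clique of size 6), so at least 6 colors are needed.
A valid assignment using 6 colors: A=6, B=4, C=5, D=1, E=2, F=3, G=3, H=2, I=1. Every edge joins two different colors.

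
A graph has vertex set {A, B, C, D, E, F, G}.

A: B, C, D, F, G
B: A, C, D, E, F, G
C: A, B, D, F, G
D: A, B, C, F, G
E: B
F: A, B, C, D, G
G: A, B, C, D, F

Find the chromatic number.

6

A, B, C, D, F, G are mutually adjacent (a clique of size 6), so at least 6 colors are needed.
A valid assignment using 6 colors: A=6, B=1, C=2, D=5, E=2, F=3, G=4. No two adjacent vertices share a color.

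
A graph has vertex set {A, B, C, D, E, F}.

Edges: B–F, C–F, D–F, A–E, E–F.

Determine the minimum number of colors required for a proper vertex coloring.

C and F are adjacent, so at least 2 colors are needed.
2 colors suffice: A=red, B=blue, C=blue, D=blue, E=blue, F=red. No two adjacent vertices share a color.

2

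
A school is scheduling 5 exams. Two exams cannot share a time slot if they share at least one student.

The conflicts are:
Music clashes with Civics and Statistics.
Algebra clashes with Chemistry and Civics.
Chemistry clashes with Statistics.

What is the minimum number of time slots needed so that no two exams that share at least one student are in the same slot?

The cycle Music-Statistics-Chemistry-Algebra-Civics-Music has odd length 5, so it cannot be 2-colored; at least 3 time slots are needed.
Using 3 time slots: Music=3, Algebra=2, Chemistry=1, Civics=1, Statistics=2. Each listed conflict is separated.

3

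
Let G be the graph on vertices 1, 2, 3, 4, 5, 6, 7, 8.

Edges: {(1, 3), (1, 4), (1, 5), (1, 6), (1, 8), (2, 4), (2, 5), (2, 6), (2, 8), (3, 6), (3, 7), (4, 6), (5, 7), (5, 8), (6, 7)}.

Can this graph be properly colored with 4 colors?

Yes

The chromatic number is 3. 3, 6, 7 are pairwise adjacent, so at least 3 colors are needed.
3 colors suffice: 1=red, 2=red, 3=green, 4=green, 5=blue, 6=blue, 7=red, 8=green.
Since 4 ≥ 3, a proper 4-coloring certainly exists.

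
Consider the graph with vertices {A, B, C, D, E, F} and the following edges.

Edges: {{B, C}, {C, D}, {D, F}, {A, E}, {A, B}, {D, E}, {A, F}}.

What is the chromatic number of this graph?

3

The cycle B-A-E-D-C-B has odd length 5, so it cannot be 2-colored; at least 3 colors are needed.
3 colors suffice: color 1 → {A, D}; color 2 → {B, E, F}; color 3 → {C}. No two adjacent vertices share a color.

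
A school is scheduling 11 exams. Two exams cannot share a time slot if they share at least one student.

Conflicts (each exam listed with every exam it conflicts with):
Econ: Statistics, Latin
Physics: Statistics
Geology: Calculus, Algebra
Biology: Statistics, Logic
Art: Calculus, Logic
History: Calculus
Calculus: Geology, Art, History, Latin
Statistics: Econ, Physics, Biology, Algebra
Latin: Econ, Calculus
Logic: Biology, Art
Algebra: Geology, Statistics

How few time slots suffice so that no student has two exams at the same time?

3

The cycle Art-Calculus-Latin-Econ-Statistics-Biology-Logic-Art has odd length 7, so it cannot be 2-colored; at least 3 time slots are needed.
3 time slots suffice: Econ=2, Physics=2, Geology=2, Biology=2, Art=2, History=2, Calculus=1, Statistics=1, Latin=3, Logic=1, Algebra=3. No two conflicting exams share a time slot.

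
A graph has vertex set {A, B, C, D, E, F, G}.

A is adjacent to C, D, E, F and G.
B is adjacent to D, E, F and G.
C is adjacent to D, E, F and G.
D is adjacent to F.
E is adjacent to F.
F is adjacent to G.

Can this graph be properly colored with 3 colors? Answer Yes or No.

No

A, C, E, F are pairwise adjacent (a clique of size 4), so at least 4 colors are needed.
So 3 colors are not enough.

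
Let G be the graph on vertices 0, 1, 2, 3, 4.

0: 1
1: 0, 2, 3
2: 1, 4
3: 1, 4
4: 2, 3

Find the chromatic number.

2

1 and 3 are adjacent, so at least 2 colors are needed.
2 colors suffice: color a → {1, 4}; color b → {0, 2, 3}. No two adjacent vertices share a color.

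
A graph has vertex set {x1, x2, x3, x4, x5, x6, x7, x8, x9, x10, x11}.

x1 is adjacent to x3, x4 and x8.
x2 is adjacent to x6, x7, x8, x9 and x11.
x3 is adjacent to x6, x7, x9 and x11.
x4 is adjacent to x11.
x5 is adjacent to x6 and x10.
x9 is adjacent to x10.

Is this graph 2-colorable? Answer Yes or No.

No

The cycle x10-x5-x6-x2-x9-x10 has odd length 5, so it cannot be 2-colored; at least 3 colors are needed.
So 2 colors are not enough.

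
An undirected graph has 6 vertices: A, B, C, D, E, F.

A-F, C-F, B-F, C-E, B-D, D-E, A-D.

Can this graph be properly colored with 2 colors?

No

The cycle C-F-A-D-E-C has odd length 5, so it cannot be 2-colored; at least 3 colors are needed.
So 2 colors are not enough.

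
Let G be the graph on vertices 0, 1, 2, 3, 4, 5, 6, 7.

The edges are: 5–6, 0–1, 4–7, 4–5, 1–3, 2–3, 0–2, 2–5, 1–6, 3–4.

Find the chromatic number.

3

The cycle 5-2-0-1-6-5 has odd length 5, so it cannot be 2-colored; at least 3 colors are needed.
3 colors suffice: color red → {1, 5, 7}; color blue → {2, 4, 6}; color green → {0, 3}. Each edge has distinct colors on its endpoints.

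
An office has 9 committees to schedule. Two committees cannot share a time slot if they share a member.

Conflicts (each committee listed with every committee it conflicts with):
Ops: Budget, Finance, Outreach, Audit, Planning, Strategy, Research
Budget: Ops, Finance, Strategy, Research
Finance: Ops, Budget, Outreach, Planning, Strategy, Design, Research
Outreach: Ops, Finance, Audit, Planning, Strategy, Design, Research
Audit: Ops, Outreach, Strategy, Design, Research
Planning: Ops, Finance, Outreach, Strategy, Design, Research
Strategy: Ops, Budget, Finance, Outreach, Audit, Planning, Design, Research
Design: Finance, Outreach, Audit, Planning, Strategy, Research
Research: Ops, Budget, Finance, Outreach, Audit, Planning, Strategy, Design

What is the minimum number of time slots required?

6

Finance, Outreach, Planning, Strategy, Design, Research are mutually in conflict, so at least 6 time slots are needed.
6 time slots suffice: time slot 1 → {Research}; time slot 2 → {Strategy}; time slot 3 → {Budget, Outreach}; time slot 4 → {Ops, Design}; time slot 5 → {Finance, Audit}; time slot 6 → {Planning}. Every pair that conflicts lands in different time slots.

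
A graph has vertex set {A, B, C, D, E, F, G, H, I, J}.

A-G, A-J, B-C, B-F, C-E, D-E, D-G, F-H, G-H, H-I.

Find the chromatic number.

3

The cycle B-F-H-G-D-E-C-B has odd length 7, so it cannot be 2-colored; at least 3 colors are needed.
3 colors suffice: color 1 → {C, F, G, I, J}; color 2 → {A, B, D, H}; color 3 → {E}. Every edge joins two different colors.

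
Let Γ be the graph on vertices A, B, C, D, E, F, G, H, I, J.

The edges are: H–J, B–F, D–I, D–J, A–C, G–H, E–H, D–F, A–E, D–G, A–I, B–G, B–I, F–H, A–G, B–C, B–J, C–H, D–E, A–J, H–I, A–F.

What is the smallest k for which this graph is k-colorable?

H and I are adjacent, so at least 2 colors are needed.
One proper 2-coloring: A=1, B=1, C=2, D=1, E=2, F=2, G=2, H=1, I=2, J=2. No two adjacent vertices share a color.

2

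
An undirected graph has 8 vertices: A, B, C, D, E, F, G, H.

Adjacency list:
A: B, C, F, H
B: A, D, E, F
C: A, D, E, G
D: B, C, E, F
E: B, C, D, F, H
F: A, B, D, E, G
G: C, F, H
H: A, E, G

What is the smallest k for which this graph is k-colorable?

B, D, E, F are pairwise adjacent (a clique of size 4), so at least 4 colors are needed.
4 colors suffice: A=1, B=3, C=2, D=4, E=1, F=2, G=1, H=2. No two adjacent vertices share a color.

4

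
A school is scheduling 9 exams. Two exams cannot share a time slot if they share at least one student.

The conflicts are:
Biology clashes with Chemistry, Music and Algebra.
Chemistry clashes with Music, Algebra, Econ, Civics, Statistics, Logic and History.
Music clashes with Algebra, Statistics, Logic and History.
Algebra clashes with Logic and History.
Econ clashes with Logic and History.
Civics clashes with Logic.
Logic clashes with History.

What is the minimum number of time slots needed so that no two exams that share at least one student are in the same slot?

5

Chemistry, Music, Algebra, Logic, History pairwise conflict, so at least 5 time slots are needed.
5 time slots suffice: time slot 1 → {Chemistry}; time slot 2 → {Biology, Statistics, Logic}; time slot 3 → {Music, Econ, Civics}; time slot 4 → {Algebra}; time slot 5 → {History}. No two conflicting exams share a time slot.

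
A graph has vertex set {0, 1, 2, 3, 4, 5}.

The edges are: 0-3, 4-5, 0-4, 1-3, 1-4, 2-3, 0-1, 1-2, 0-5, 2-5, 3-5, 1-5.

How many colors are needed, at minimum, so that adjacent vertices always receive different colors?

4

0, 1, 3, 5 are mutually adjacent (a clique of size 4), so at least 4 colors are needed.
A valid assignment using 4 colors: 0=green, 1=blue, 2=green, 3=yellow, 4=yellow, 5=red. No two adjacent vertices share a color.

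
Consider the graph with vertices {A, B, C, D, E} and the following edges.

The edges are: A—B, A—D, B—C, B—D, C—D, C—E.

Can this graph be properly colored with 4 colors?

Yes

The chromatic number is 3. B, C, D are pairwise adjacent, so at least 3 colors are needed.
3 colors suffice: color 1 → {A, C}; color 2 → {B, E}; color 3 → {D}.
Since 4 ≥ 3, a proper 4-coloring certainly exists.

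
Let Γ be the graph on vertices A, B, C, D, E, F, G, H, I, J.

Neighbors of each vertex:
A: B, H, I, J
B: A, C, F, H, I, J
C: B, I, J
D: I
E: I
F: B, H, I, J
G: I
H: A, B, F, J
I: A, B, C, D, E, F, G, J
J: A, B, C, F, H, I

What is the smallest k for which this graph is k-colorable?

4

B, C, I, J are pairwise adjacent (a clique of size 4), so at least 4 colors are needed.
A valid assignment using 4 colors: A=4, B=3, C=4, D=2, E=2, F=4, G=2, H=1, I=1, J=2. Every edge joins two different colors.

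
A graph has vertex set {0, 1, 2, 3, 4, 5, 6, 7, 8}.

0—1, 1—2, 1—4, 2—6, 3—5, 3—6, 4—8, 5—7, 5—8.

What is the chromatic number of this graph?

3

The cycle 5-8-4-1-2-6-3-5 has odd length 7, so it cannot be 2-colored; at least 3 colors are needed.
3 colors suffice: color a → {1, 5, 6}; color b → {0, 2, 3, 7, 8}; color c → {4}. Every edge joins two different colors.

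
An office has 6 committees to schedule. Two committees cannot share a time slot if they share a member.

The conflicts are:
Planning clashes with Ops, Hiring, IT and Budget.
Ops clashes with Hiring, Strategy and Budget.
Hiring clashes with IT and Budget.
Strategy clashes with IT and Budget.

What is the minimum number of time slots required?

4

Planning, Ops, Hiring, Budget are mutually in conflict, so at least 4 time slots are needed.
A valid assignment using 4 time slots: Planning=4, Ops=1, Hiring=3, Strategy=3, IT=1, Budget=2. Every pair that conflicts lands in different time slots.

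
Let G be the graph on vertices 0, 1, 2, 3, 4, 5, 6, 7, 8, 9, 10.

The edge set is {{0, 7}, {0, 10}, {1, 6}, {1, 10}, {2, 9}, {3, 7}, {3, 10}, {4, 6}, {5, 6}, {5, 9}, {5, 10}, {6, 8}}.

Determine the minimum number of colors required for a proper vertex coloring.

2 and 9 are adjacent, so at least 2 colors are needed.
2 colors suffice: color a → {6, 7, 9, 10}; color b → {0, 1, 2, 3, 4, 5, 8}. Every edge joins two different colors.

2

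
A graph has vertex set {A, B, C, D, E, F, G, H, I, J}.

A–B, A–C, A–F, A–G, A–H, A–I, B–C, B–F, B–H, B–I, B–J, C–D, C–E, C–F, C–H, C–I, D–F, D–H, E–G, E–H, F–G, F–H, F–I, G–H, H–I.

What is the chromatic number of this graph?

A, B, C, F, H, I form a clique, so at least 6 colors are needed.
6 colors suffice: A=5, B=4, C=2, D=4, E=3, F=3, G=2, H=1, I=6, J=1. Every edge joins two different colors.

6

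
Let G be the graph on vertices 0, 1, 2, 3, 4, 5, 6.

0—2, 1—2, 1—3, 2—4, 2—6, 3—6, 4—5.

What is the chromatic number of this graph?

3 and 6 are adjacent, so at least 2 colors are needed.
2 colors suffice: color red → {2, 3, 5}; color blue → {0, 1, 4, 6}. Every edge joins two different colors.

2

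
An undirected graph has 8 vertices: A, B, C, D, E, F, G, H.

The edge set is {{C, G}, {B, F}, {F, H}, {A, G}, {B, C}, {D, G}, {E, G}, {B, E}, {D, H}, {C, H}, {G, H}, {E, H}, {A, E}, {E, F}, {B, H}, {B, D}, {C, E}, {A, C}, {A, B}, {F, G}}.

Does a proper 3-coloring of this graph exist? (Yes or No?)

No

B, E, F, H form a clique, so at least 4 colors are needed.
So 3 colors are not enough.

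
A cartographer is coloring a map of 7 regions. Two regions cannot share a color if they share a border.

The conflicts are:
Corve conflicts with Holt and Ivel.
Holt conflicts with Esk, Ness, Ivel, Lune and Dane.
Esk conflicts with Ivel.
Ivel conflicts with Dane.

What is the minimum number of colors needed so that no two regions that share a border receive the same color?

Holt, Ivel, Dane all conflict with each other, so at least 3 colors are needed.
3 colors suffice: color 1 → {Holt}; color 2 → {Ness, Ivel, Lune}; color 3 → {Corve, Esk, Dane}. No two conflicting regions share a color.

3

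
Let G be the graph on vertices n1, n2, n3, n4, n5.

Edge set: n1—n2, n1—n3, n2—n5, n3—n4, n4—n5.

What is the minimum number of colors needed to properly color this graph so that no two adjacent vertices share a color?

3

The cycle n5-n4-n3-n1-n2-n5 has odd length 5, so it cannot be 2-colored; at least 3 colors are needed.
3 colors suffice: n1=blue, n2=red, n3=red, n4=blue, n5=green. No two adjacent vertices share a color.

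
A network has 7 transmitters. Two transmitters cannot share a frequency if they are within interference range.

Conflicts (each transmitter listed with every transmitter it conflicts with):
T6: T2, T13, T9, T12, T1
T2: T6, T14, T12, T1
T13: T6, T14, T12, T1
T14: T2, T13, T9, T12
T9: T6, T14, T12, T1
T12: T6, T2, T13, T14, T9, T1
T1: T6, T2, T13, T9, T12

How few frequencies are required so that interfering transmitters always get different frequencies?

T6, T13, T12, T1 all conflict with each other, so at least 4 frequencies are needed.
4 frequencies suffice: T6=2, T2=4, T13=4, T14=2, T9=4, T12=1, T1=3. Every pair that conflicts lands in different frequencies.

4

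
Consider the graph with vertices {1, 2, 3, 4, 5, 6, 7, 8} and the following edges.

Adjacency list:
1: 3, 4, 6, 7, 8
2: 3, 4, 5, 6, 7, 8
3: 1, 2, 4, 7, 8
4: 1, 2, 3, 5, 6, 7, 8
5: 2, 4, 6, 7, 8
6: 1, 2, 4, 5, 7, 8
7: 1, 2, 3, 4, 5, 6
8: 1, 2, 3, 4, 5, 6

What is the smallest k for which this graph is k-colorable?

5

2, 4, 5, 6, 8 are pairwise adjacent (a clique of size 5), so at least 5 colors are needed.
A valid assignment using 5 colors: 1=b, 2=b, 3=d, 4=a, 5=e, 6=d, 7=c, 8=c. Every edge joins two different colors.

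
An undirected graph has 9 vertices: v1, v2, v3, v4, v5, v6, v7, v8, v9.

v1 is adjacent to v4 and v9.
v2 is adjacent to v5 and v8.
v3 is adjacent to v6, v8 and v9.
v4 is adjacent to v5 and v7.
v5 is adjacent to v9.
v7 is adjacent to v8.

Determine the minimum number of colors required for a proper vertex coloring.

3

The cycle v2-v5-v9-v3-v8-v2 has odd length 5, so it cannot be 2-colored; at least 3 colors are needed.
3 colors suffice: color red → {v4, v6, v8, v9}; color blue → {v1, v3, v5, v7}; color green → {v2}. Every edge joins two different colors.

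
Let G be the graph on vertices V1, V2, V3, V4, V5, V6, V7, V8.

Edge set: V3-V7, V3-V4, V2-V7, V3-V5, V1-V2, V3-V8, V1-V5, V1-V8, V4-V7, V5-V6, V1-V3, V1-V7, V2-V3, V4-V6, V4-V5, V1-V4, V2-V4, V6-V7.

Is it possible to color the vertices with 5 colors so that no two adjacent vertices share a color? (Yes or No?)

The chromatic number is 5. V1, V2, V3, V4, V7 form a clique, so at least 5 colors are needed.
5 colors suffice: color R → {V3, V6}; color B → {V1}; color G → {V4, V8}; color Y → {V5, V7}; color P → {V2}.
That is already a proper 5-coloring.

Yes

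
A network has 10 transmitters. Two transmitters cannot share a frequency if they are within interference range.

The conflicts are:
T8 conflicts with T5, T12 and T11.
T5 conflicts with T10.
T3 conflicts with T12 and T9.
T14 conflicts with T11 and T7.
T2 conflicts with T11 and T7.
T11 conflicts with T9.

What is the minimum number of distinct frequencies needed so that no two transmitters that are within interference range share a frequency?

3

The cycle T3-T9-T11-T8-T12-T3 has odd length 5, so it cannot be 2-colored; at least 3 frequencies are needed.
3 frequencies suffice: T8=2, T5=1, T10=2, T3=2, T14=2, T12=1, T2=2, T11=1, T9=3, T7=1. Each listed conflict is separated.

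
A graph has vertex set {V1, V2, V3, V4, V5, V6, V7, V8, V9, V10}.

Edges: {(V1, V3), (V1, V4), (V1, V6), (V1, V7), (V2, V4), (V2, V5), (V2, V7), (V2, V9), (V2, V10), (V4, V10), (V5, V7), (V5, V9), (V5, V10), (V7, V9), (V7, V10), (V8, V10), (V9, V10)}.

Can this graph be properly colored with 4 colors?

V2, V5, V7, V9, V10 form a clique, so at least 5 colors are needed.
So 4 colors are not enough.

No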